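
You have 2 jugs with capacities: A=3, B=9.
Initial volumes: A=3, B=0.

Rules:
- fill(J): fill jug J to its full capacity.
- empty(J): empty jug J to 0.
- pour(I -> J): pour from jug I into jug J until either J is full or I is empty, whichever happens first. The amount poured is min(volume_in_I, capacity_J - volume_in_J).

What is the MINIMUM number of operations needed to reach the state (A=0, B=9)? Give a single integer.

BFS from (A=3, B=0). One shortest path:
  1. empty(A) -> (A=0 B=0)
  2. fill(B) -> (A=0 B=9)
Reached target in 2 moves.

Answer: 2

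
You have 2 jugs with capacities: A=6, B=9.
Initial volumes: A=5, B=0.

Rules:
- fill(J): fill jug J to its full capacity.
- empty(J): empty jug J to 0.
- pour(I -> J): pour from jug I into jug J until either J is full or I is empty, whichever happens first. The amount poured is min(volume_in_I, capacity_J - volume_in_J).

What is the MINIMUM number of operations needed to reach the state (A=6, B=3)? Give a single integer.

BFS from (A=5, B=0). One shortest path:
  1. empty(A) -> (A=0 B=0)
  2. fill(B) -> (A=0 B=9)
  3. pour(B -> A) -> (A=6 B=3)
Reached target in 3 moves.

Answer: 3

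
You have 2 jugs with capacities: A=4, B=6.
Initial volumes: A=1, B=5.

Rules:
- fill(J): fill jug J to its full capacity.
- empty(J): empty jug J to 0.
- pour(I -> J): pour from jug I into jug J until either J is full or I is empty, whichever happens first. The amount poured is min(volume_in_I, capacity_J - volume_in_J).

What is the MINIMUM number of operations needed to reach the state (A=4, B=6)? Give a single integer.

Answer: 2

Derivation:
BFS from (A=1, B=5). One shortest path:
  1. fill(A) -> (A=4 B=5)
  2. fill(B) -> (A=4 B=6)
Reached target in 2 moves.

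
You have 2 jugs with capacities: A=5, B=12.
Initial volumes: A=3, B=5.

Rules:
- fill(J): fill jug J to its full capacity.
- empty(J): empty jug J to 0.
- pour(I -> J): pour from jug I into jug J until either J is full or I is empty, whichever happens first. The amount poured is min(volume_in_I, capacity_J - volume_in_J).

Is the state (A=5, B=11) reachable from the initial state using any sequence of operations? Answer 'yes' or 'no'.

BFS from (A=3, B=5):
  1. pour(A -> B) -> (A=0 B=8)
  2. fill(A) -> (A=5 B=8)
  3. pour(A -> B) -> (A=1 B=12)
  4. empty(B) -> (A=1 B=0)
  5. pour(A -> B) -> (A=0 B=1)
  6. fill(A) -> (A=5 B=1)
  7. pour(A -> B) -> (A=0 B=6)
  8. fill(A) -> (A=5 B=6)
  9. pour(A -> B) -> (A=0 B=11)
  10. fill(A) -> (A=5 B=11)
Target reached → yes.

Answer: yes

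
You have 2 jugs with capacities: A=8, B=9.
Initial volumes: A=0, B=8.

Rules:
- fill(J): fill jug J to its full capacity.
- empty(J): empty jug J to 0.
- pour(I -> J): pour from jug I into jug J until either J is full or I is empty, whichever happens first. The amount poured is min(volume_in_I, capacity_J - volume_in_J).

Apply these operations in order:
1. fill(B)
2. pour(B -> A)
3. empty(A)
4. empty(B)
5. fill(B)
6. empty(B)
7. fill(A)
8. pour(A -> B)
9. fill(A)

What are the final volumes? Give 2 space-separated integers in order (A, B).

Answer: 8 8

Derivation:
Step 1: fill(B) -> (A=0 B=9)
Step 2: pour(B -> A) -> (A=8 B=1)
Step 3: empty(A) -> (A=0 B=1)
Step 4: empty(B) -> (A=0 B=0)
Step 5: fill(B) -> (A=0 B=9)
Step 6: empty(B) -> (A=0 B=0)
Step 7: fill(A) -> (A=8 B=0)
Step 8: pour(A -> B) -> (A=0 B=8)
Step 9: fill(A) -> (A=8 B=8)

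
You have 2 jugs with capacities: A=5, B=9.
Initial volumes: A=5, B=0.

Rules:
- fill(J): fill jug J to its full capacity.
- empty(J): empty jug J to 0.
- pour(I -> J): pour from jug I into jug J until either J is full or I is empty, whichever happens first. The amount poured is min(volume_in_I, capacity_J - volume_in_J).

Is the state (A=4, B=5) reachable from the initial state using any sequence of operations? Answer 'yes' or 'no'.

Answer: no

Derivation:
BFS explored all 28 reachable states.
Reachable set includes: (0,0), (0,1), (0,2), (0,3), (0,4), (0,5), (0,6), (0,7), (0,8), (0,9), (1,0), (1,9) ...
Target (A=4, B=5) not in reachable set → no.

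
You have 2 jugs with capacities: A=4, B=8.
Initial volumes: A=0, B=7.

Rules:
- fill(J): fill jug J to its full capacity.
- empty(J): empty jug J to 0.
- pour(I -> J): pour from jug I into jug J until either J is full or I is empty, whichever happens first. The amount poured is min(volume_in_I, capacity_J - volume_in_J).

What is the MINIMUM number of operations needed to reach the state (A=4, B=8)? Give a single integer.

Answer: 2

Derivation:
BFS from (A=0, B=7). One shortest path:
  1. fill(A) -> (A=4 B=7)
  2. fill(B) -> (A=4 B=8)
Reached target in 2 moves.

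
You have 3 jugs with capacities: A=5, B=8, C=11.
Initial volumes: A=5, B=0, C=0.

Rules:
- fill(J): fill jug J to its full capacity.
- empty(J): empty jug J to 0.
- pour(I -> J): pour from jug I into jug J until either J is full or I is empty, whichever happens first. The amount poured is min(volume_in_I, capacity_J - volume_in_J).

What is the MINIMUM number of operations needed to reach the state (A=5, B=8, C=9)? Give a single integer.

BFS from (A=5, B=0, C=0). One shortest path:
  1. empty(A) -> (A=0 B=0 C=0)
  2. fill(C) -> (A=0 B=0 C=11)
  3. pour(C -> A) -> (A=5 B=0 C=6)
  4. pour(C -> B) -> (A=5 B=6 C=0)
  5. fill(C) -> (A=5 B=6 C=11)
  6. pour(C -> B) -> (A=5 B=8 C=9)
Reached target in 6 moves.

Answer: 6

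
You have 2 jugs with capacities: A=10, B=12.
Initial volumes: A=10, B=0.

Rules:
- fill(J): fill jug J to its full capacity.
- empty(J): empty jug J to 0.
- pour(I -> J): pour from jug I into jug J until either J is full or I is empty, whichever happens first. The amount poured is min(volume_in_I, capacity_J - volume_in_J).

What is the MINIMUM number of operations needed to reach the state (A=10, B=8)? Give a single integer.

Answer: 6

Derivation:
BFS from (A=10, B=0). One shortest path:
  1. pour(A -> B) -> (A=0 B=10)
  2. fill(A) -> (A=10 B=10)
  3. pour(A -> B) -> (A=8 B=12)
  4. empty(B) -> (A=8 B=0)
  5. pour(A -> B) -> (A=0 B=8)
  6. fill(A) -> (A=10 B=8)
Reached target in 6 moves.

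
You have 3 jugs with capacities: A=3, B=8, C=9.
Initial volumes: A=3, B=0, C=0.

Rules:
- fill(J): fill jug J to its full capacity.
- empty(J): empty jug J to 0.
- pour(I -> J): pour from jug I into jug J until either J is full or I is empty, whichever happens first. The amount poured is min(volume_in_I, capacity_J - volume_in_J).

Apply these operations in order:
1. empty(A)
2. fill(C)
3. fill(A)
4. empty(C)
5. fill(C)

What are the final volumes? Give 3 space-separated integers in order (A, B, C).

Answer: 3 0 9

Derivation:
Step 1: empty(A) -> (A=0 B=0 C=0)
Step 2: fill(C) -> (A=0 B=0 C=9)
Step 3: fill(A) -> (A=3 B=0 C=9)
Step 4: empty(C) -> (A=3 B=0 C=0)
Step 5: fill(C) -> (A=3 B=0 C=9)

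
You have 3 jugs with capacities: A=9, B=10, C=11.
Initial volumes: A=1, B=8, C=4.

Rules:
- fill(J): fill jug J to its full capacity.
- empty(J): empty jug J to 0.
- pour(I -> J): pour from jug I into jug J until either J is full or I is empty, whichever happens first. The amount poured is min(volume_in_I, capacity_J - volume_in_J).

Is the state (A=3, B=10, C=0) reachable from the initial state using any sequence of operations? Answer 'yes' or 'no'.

BFS from (A=1, B=8, C=4):
  1. pour(C -> A) -> (A=5 B=8 C=0)
  2. pour(A -> B) -> (A=3 B=10 C=0)
Target reached → yes.

Answer: yes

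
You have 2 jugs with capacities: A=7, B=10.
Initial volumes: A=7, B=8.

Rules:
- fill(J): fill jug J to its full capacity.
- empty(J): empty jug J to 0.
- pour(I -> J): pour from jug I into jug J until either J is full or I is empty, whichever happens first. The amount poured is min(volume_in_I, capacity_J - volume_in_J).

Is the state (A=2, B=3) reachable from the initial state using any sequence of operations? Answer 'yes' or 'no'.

Answer: no

Derivation:
BFS explored all 34 reachable states.
Reachable set includes: (0,0), (0,1), (0,2), (0,3), (0,4), (0,5), (0,6), (0,7), (0,8), (0,9), (0,10), (1,0) ...
Target (A=2, B=3) not in reachable set → no.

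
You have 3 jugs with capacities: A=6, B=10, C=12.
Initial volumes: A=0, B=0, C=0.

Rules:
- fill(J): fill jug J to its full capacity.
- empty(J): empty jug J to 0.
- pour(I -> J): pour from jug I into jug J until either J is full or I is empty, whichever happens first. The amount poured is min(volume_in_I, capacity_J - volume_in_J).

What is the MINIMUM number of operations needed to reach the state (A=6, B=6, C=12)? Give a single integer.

BFS from (A=0, B=0, C=0). One shortest path:
  1. fill(A) -> (A=6 B=0 C=0)
  2. fill(C) -> (A=6 B=0 C=12)
  3. pour(A -> B) -> (A=0 B=6 C=12)
  4. fill(A) -> (A=6 B=6 C=12)
Reached target in 4 moves.

Answer: 4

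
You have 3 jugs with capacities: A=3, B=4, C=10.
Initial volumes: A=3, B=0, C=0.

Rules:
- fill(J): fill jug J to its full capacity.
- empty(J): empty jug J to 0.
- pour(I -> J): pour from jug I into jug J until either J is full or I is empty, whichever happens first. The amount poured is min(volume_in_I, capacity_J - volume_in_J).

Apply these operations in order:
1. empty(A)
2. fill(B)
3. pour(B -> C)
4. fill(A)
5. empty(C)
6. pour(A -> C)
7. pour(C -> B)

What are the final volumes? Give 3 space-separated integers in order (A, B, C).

Answer: 0 3 0

Derivation:
Step 1: empty(A) -> (A=0 B=0 C=0)
Step 2: fill(B) -> (A=0 B=4 C=0)
Step 3: pour(B -> C) -> (A=0 B=0 C=4)
Step 4: fill(A) -> (A=3 B=0 C=4)
Step 5: empty(C) -> (A=3 B=0 C=0)
Step 6: pour(A -> C) -> (A=0 B=0 C=3)
Step 7: pour(C -> B) -> (A=0 B=3 C=0)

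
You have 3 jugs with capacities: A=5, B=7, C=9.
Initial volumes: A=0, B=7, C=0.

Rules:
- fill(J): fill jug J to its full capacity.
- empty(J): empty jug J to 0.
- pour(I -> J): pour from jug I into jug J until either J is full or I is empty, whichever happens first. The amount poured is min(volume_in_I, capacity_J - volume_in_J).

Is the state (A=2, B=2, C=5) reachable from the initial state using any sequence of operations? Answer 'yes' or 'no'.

BFS explored all 288 reachable states.
Reachable set includes: (0,0,0), (0,0,1), (0,0,2), (0,0,3), (0,0,4), (0,0,5), (0,0,6), (0,0,7), (0,0,8), (0,0,9), (0,1,0), (0,1,1) ...
Target (A=2, B=2, C=5) not in reachable set → no.

Answer: no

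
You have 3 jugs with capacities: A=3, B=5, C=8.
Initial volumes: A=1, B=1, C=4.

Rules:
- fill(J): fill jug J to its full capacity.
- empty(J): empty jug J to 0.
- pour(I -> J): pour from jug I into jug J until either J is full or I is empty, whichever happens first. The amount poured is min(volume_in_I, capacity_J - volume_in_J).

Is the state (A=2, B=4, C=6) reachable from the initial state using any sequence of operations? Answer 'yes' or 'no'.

Answer: no

Derivation:
BFS explored all 161 reachable states.
Reachable set includes: (0,0,0), (0,0,1), (0,0,2), (0,0,3), (0,0,4), (0,0,5), (0,0,6), (0,0,7), (0,0,8), (0,1,0), (0,1,1), (0,1,2) ...
Target (A=2, B=4, C=6) not in reachable set → no.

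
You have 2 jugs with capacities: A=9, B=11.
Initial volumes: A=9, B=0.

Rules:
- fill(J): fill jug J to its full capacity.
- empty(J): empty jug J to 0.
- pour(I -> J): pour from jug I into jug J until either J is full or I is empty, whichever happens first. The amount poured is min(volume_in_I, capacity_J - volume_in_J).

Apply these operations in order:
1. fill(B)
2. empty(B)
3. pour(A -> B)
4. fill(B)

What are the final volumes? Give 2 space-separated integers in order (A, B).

Step 1: fill(B) -> (A=9 B=11)
Step 2: empty(B) -> (A=9 B=0)
Step 3: pour(A -> B) -> (A=0 B=9)
Step 4: fill(B) -> (A=0 B=11)

Answer: 0 11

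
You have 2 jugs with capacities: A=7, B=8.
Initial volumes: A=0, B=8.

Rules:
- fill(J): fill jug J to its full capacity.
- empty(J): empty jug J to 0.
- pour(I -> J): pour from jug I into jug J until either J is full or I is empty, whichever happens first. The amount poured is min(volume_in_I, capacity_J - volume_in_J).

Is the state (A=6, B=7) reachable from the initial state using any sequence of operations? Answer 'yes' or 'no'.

Answer: no

Derivation:
BFS explored all 30 reachable states.
Reachable set includes: (0,0), (0,1), (0,2), (0,3), (0,4), (0,5), (0,6), (0,7), (0,8), (1,0), (1,8), (2,0) ...
Target (A=6, B=7) not in reachable set → no.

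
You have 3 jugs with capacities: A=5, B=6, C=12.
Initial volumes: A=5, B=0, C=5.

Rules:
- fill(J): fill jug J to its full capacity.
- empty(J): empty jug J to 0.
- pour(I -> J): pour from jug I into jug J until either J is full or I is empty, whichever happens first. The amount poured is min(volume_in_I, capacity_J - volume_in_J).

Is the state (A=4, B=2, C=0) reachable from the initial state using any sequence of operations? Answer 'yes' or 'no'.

BFS from (A=5, B=0, C=5):
  1. empty(A) -> (A=0 B=0 C=5)
  2. fill(C) -> (A=0 B=0 C=12)
  3. pour(C -> A) -> (A=5 B=0 C=7)
  4. pour(A -> B) -> (A=0 B=5 C=7)
  5. pour(C -> A) -> (A=5 B=5 C=2)
  6. pour(A -> B) -> (A=4 B=6 C=2)
  7. empty(B) -> (A=4 B=0 C=2)
  8. pour(C -> B) -> (A=4 B=2 C=0)
Target reached → yes.

Answer: yes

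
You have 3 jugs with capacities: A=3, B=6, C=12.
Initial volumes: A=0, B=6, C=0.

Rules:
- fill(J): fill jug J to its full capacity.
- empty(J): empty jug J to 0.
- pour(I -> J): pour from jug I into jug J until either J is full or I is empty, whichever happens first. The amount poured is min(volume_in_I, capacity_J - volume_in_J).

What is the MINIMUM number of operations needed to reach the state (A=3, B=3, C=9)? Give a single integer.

Answer: 4

Derivation:
BFS from (A=0, B=6, C=0). One shortest path:
  1. fill(C) -> (A=0 B=6 C=12)
  2. pour(B -> A) -> (A=3 B=3 C=12)
  3. empty(A) -> (A=0 B=3 C=12)
  4. pour(C -> A) -> (A=3 B=3 C=9)
Reached target in 4 moves.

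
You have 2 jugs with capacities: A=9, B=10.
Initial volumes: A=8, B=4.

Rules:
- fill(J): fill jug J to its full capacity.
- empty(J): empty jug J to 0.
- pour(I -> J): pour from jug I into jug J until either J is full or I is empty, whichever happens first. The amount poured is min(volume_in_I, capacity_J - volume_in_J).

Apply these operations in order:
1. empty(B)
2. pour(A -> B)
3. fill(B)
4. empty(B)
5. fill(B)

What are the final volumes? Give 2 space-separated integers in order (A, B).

Step 1: empty(B) -> (A=8 B=0)
Step 2: pour(A -> B) -> (A=0 B=8)
Step 3: fill(B) -> (A=0 B=10)
Step 4: empty(B) -> (A=0 B=0)
Step 5: fill(B) -> (A=0 B=10)

Answer: 0 10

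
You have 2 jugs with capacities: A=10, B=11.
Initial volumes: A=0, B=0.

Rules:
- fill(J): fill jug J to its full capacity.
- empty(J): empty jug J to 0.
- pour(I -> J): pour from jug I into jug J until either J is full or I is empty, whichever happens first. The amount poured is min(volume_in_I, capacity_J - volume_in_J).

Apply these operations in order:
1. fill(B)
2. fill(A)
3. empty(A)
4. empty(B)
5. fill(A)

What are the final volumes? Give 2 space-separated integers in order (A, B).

Step 1: fill(B) -> (A=0 B=11)
Step 2: fill(A) -> (A=10 B=11)
Step 3: empty(A) -> (A=0 B=11)
Step 4: empty(B) -> (A=0 B=0)
Step 5: fill(A) -> (A=10 B=0)

Answer: 10 0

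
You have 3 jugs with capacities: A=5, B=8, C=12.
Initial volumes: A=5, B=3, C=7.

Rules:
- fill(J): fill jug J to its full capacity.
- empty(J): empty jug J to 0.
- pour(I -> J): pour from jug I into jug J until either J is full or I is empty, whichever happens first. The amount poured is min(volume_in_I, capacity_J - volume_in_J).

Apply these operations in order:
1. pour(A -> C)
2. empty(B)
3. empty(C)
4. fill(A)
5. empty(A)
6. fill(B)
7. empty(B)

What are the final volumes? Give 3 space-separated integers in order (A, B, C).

Answer: 0 0 0

Derivation:
Step 1: pour(A -> C) -> (A=0 B=3 C=12)
Step 2: empty(B) -> (A=0 B=0 C=12)
Step 3: empty(C) -> (A=0 B=0 C=0)
Step 4: fill(A) -> (A=5 B=0 C=0)
Step 5: empty(A) -> (A=0 B=0 C=0)
Step 6: fill(B) -> (A=0 B=8 C=0)
Step 7: empty(B) -> (A=0 B=0 C=0)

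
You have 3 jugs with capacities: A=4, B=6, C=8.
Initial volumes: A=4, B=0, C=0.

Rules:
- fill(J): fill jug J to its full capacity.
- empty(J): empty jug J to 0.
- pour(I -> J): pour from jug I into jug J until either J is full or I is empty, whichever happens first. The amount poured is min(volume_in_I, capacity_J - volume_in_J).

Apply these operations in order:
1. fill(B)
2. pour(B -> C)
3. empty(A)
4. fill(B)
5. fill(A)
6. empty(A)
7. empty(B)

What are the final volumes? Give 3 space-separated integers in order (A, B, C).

Step 1: fill(B) -> (A=4 B=6 C=0)
Step 2: pour(B -> C) -> (A=4 B=0 C=6)
Step 3: empty(A) -> (A=0 B=0 C=6)
Step 4: fill(B) -> (A=0 B=6 C=6)
Step 5: fill(A) -> (A=4 B=6 C=6)
Step 6: empty(A) -> (A=0 B=6 C=6)
Step 7: empty(B) -> (A=0 B=0 C=6)

Answer: 0 0 6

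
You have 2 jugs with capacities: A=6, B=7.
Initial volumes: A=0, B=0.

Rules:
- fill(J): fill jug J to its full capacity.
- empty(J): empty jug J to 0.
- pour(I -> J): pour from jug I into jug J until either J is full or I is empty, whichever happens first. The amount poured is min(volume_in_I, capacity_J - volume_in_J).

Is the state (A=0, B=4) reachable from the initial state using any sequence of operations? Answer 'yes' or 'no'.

Answer: yes

Derivation:
BFS from (A=0, B=0):
  1. fill(A) -> (A=6 B=0)
  2. pour(A -> B) -> (A=0 B=6)
  3. fill(A) -> (A=6 B=6)
  4. pour(A -> B) -> (A=5 B=7)
  5. empty(B) -> (A=5 B=0)
  6. pour(A -> B) -> (A=0 B=5)
  7. fill(A) -> (A=6 B=5)
  8. pour(A -> B) -> (A=4 B=7)
  9. empty(B) -> (A=4 B=0)
  10. pour(A -> B) -> (A=0 B=4)
Target reached → yes.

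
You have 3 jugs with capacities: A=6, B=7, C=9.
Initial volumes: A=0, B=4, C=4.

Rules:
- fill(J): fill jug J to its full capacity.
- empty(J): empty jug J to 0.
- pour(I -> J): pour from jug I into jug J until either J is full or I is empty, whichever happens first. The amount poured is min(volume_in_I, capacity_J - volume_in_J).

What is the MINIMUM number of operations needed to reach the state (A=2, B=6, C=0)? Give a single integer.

BFS from (A=0, B=4, C=4). One shortest path:
  1. pour(B -> A) -> (A=4 B=0 C=4)
  2. pour(C -> A) -> (A=6 B=0 C=2)
  3. pour(A -> B) -> (A=0 B=6 C=2)
  4. pour(C -> A) -> (A=2 B=6 C=0)
Reached target in 4 moves.

Answer: 4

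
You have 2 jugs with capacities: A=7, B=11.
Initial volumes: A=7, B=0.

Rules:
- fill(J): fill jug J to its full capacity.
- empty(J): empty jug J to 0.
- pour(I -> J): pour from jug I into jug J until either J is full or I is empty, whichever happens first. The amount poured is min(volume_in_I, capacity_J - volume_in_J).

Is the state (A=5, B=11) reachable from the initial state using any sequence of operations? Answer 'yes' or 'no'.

Answer: yes

Derivation:
BFS from (A=7, B=0):
  1. empty(A) -> (A=0 B=0)
  2. fill(B) -> (A=0 B=11)
  3. pour(B -> A) -> (A=7 B=4)
  4. empty(A) -> (A=0 B=4)
  5. pour(B -> A) -> (A=4 B=0)
  6. fill(B) -> (A=4 B=11)
  7. pour(B -> A) -> (A=7 B=8)
  8. empty(A) -> (A=0 B=8)
  9. pour(B -> A) -> (A=7 B=1)
  10. empty(A) -> (A=0 B=1)
  11. pour(B -> A) -> (A=1 B=0)
  12. fill(B) -> (A=1 B=11)
  13. pour(B -> A) -> (A=7 B=5)
  14. empty(A) -> (A=0 B=5)
  15. pour(B -> A) -> (A=5 B=0)
  16. fill(B) -> (A=5 B=11)
Target reached → yes.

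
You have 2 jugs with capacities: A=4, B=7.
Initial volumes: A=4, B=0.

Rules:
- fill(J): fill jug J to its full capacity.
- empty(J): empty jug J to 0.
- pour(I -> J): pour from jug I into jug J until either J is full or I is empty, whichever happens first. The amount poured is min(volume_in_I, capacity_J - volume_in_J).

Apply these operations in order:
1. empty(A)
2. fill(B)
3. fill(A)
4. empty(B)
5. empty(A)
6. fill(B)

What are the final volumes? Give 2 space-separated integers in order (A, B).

Answer: 0 7

Derivation:
Step 1: empty(A) -> (A=0 B=0)
Step 2: fill(B) -> (A=0 B=7)
Step 3: fill(A) -> (A=4 B=7)
Step 4: empty(B) -> (A=4 B=0)
Step 5: empty(A) -> (A=0 B=0)
Step 6: fill(B) -> (A=0 B=7)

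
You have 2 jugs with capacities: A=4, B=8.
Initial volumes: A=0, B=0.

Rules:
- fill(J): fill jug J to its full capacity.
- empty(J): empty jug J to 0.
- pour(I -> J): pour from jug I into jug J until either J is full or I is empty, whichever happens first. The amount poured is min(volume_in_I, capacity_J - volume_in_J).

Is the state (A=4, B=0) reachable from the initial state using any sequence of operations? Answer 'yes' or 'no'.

Answer: yes

Derivation:
BFS from (A=0, B=0):
  1. fill(A) -> (A=4 B=0)
Target reached → yes.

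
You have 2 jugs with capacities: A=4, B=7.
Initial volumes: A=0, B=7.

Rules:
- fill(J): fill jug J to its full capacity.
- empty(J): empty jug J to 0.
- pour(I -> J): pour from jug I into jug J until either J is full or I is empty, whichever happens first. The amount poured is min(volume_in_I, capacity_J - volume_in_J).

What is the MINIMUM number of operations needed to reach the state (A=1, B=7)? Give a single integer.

BFS from (A=0, B=7). One shortest path:
  1. fill(A) -> (A=4 B=7)
  2. empty(B) -> (A=4 B=0)
  3. pour(A -> B) -> (A=0 B=4)
  4. fill(A) -> (A=4 B=4)
  5. pour(A -> B) -> (A=1 B=7)
Reached target in 5 moves.

Answer: 5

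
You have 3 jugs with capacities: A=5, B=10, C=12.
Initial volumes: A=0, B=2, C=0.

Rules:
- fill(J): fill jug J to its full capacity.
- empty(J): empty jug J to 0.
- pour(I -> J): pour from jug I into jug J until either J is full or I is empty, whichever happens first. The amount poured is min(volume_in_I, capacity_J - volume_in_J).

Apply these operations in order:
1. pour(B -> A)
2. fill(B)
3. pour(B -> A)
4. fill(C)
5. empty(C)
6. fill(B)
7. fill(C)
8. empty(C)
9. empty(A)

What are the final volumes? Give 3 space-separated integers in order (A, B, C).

Answer: 0 10 0

Derivation:
Step 1: pour(B -> A) -> (A=2 B=0 C=0)
Step 2: fill(B) -> (A=2 B=10 C=0)
Step 3: pour(B -> A) -> (A=5 B=7 C=0)
Step 4: fill(C) -> (A=5 B=7 C=12)
Step 5: empty(C) -> (A=5 B=7 C=0)
Step 6: fill(B) -> (A=5 B=10 C=0)
Step 7: fill(C) -> (A=5 B=10 C=12)
Step 8: empty(C) -> (A=5 B=10 C=0)
Step 9: empty(A) -> (A=0 B=10 C=0)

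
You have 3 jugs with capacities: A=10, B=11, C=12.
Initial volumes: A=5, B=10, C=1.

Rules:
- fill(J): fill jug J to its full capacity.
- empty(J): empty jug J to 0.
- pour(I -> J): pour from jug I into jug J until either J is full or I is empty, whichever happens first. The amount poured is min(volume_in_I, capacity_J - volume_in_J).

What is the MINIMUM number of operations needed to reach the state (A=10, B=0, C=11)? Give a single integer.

Answer: 2

Derivation:
BFS from (A=5, B=10, C=1). One shortest path:
  1. fill(A) -> (A=10 B=10 C=1)
  2. pour(B -> C) -> (A=10 B=0 C=11)
Reached target in 2 moves.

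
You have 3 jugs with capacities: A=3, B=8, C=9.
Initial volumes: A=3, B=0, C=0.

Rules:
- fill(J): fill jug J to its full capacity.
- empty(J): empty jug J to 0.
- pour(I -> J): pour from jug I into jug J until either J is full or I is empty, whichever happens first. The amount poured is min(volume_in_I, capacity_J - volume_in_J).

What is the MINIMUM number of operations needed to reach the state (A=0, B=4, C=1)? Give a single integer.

BFS from (A=3, B=0, C=0). One shortest path:
  1. fill(B) -> (A=3 B=8 C=0)
  2. pour(B -> C) -> (A=3 B=0 C=8)
  3. pour(A -> C) -> (A=2 B=0 C=9)
  4. pour(C -> B) -> (A=2 B=8 C=1)
  5. pour(B -> A) -> (A=3 B=7 C=1)
  6. empty(A) -> (A=0 B=7 C=1)
  7. pour(B -> A) -> (A=3 B=4 C=1)
  8. empty(A) -> (A=0 B=4 C=1)
Reached target in 8 moves.

Answer: 8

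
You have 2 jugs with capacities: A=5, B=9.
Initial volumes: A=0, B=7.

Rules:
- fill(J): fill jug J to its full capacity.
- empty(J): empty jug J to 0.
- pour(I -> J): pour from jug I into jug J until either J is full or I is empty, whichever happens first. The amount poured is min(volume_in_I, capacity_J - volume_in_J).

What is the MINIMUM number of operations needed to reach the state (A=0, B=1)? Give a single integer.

BFS from (A=0, B=7). One shortest path:
  1. fill(A) -> (A=5 B=7)
  2. empty(B) -> (A=5 B=0)
  3. pour(A -> B) -> (A=0 B=5)
  4. fill(A) -> (A=5 B=5)
  5. pour(A -> B) -> (A=1 B=9)
  6. empty(B) -> (A=1 B=0)
  7. pour(A -> B) -> (A=0 B=1)
Reached target in 7 moves.

Answer: 7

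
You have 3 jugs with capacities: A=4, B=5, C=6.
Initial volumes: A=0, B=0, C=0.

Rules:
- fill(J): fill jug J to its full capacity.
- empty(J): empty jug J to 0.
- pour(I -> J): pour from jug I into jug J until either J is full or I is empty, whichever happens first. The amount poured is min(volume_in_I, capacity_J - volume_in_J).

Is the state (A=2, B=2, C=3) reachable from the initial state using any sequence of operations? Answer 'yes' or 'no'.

Answer: no

Derivation:
BFS explored all 150 reachable states.
Reachable set includes: (0,0,0), (0,0,1), (0,0,2), (0,0,3), (0,0,4), (0,0,5), (0,0,6), (0,1,0), (0,1,1), (0,1,2), (0,1,3), (0,1,4) ...
Target (A=2, B=2, C=3) not in reachable set → no.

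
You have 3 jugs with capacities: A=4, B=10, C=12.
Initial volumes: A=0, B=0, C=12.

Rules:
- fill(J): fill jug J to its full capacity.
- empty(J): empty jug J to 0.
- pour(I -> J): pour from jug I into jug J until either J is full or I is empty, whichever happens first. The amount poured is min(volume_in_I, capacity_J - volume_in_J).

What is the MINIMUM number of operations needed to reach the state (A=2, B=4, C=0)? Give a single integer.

BFS from (A=0, B=0, C=12). One shortest path:
  1. fill(A) -> (A=4 B=0 C=12)
  2. pour(C -> B) -> (A=4 B=10 C=2)
  3. empty(B) -> (A=4 B=0 C=2)
  4. pour(A -> B) -> (A=0 B=4 C=2)
  5. pour(C -> A) -> (A=2 B=4 C=0)
Reached target in 5 moves.

Answer: 5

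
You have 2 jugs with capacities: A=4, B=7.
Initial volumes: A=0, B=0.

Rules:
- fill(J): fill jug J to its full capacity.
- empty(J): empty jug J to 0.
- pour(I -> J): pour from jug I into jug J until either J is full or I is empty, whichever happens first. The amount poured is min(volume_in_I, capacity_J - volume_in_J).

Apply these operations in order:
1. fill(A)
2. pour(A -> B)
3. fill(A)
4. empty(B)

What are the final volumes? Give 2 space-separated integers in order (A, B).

Answer: 4 0

Derivation:
Step 1: fill(A) -> (A=4 B=0)
Step 2: pour(A -> B) -> (A=0 B=4)
Step 3: fill(A) -> (A=4 B=4)
Step 4: empty(B) -> (A=4 B=0)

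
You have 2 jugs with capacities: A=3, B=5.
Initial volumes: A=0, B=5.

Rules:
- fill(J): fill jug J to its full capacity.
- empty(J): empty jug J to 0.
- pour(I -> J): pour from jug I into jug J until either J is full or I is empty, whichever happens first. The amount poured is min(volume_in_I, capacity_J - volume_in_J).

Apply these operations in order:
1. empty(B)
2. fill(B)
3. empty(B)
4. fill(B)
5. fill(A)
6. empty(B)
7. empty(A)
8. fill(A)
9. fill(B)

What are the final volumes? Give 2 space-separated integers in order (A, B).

Step 1: empty(B) -> (A=0 B=0)
Step 2: fill(B) -> (A=0 B=5)
Step 3: empty(B) -> (A=0 B=0)
Step 4: fill(B) -> (A=0 B=5)
Step 5: fill(A) -> (A=3 B=5)
Step 6: empty(B) -> (A=3 B=0)
Step 7: empty(A) -> (A=0 B=0)
Step 8: fill(A) -> (A=3 B=0)
Step 9: fill(B) -> (A=3 B=5)

Answer: 3 5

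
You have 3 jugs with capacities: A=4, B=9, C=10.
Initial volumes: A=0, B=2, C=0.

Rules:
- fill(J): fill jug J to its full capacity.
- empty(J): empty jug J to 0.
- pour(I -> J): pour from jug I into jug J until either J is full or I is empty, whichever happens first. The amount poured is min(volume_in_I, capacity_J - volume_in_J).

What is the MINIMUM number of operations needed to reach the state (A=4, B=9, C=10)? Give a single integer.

BFS from (A=0, B=2, C=0). One shortest path:
  1. fill(A) -> (A=4 B=2 C=0)
  2. fill(B) -> (A=4 B=9 C=0)
  3. fill(C) -> (A=4 B=9 C=10)
Reached target in 3 moves.

Answer: 3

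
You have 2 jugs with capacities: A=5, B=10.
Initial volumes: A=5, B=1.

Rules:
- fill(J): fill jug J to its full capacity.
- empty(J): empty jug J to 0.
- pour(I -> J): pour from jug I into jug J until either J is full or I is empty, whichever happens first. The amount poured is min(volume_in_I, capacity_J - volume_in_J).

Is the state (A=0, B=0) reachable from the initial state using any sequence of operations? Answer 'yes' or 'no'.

BFS from (A=5, B=1):
  1. empty(A) -> (A=0 B=1)
  2. empty(B) -> (A=0 B=0)
Target reached → yes.

Answer: yes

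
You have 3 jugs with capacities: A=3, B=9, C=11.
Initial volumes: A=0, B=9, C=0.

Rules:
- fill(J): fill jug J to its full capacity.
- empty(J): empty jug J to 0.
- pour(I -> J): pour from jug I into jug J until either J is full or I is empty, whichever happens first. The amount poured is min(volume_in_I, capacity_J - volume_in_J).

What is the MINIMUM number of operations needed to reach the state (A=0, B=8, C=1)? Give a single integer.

BFS from (A=0, B=9, C=0). One shortest path:
  1. fill(A) -> (A=3 B=9 C=0)
  2. pour(A -> C) -> (A=0 B=9 C=3)
  3. pour(B -> C) -> (A=0 B=1 C=11)
  4. pour(C -> A) -> (A=3 B=1 C=8)
  5. empty(A) -> (A=0 B=1 C=8)
  6. pour(B -> A) -> (A=1 B=0 C=8)
  7. pour(C -> B) -> (A=1 B=8 C=0)
  8. pour(A -> C) -> (A=0 B=8 C=1)
Reached target in 8 moves.

Answer: 8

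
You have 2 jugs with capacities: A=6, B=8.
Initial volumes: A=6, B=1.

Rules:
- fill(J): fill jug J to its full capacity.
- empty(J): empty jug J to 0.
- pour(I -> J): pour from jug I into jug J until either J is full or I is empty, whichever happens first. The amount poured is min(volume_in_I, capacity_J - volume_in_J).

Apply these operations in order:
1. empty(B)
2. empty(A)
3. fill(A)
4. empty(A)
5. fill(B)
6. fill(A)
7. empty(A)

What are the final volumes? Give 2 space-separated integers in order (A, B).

Step 1: empty(B) -> (A=6 B=0)
Step 2: empty(A) -> (A=0 B=0)
Step 3: fill(A) -> (A=6 B=0)
Step 4: empty(A) -> (A=0 B=0)
Step 5: fill(B) -> (A=0 B=8)
Step 6: fill(A) -> (A=6 B=8)
Step 7: empty(A) -> (A=0 B=8)

Answer: 0 8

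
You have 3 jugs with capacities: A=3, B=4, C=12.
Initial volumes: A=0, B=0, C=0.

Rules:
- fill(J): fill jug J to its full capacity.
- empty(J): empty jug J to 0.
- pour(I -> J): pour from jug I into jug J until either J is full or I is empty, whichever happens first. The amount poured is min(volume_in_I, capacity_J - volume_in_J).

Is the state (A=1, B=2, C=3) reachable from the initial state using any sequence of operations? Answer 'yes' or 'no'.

BFS explored all 194 reachable states.
Reachable set includes: (0,0,0), (0,0,1), (0,0,2), (0,0,3), (0,0,4), (0,0,5), (0,0,6), (0,0,7), (0,0,8), (0,0,9), (0,0,10), (0,0,11) ...
Target (A=1, B=2, C=3) not in reachable set → no.

Answer: no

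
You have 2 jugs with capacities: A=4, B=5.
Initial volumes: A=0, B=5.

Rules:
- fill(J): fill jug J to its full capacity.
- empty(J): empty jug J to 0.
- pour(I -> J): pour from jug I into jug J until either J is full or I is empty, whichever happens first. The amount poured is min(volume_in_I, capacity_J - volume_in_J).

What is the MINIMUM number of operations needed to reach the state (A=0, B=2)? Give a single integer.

BFS from (A=0, B=5). One shortest path:
  1. pour(B -> A) -> (A=4 B=1)
  2. empty(A) -> (A=0 B=1)
  3. pour(B -> A) -> (A=1 B=0)
  4. fill(B) -> (A=1 B=5)
  5. pour(B -> A) -> (A=4 B=2)
  6. empty(A) -> (A=0 B=2)
Reached target in 6 moves.

Answer: 6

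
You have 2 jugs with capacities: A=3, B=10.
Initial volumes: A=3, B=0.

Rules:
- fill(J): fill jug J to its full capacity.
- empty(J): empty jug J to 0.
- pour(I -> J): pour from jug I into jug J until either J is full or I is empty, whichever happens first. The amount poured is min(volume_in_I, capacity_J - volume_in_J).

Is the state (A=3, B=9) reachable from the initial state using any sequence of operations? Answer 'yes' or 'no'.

Answer: yes

Derivation:
BFS from (A=3, B=0):
  1. pour(A -> B) -> (A=0 B=3)
  2. fill(A) -> (A=3 B=3)
  3. pour(A -> B) -> (A=0 B=6)
  4. fill(A) -> (A=3 B=6)
  5. pour(A -> B) -> (A=0 B=9)
  6. fill(A) -> (A=3 B=9)
Target reached → yes.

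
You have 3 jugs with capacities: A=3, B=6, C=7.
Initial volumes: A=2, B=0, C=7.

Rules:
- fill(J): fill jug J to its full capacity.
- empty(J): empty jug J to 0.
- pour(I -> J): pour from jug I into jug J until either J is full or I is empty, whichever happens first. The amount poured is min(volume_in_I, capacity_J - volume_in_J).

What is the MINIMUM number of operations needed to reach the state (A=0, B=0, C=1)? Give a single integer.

BFS from (A=2, B=0, C=7). One shortest path:
  1. empty(A) -> (A=0 B=0 C=7)
  2. pour(C -> B) -> (A=0 B=6 C=1)
  3. empty(B) -> (A=0 B=0 C=1)
Reached target in 3 moves.

Answer: 3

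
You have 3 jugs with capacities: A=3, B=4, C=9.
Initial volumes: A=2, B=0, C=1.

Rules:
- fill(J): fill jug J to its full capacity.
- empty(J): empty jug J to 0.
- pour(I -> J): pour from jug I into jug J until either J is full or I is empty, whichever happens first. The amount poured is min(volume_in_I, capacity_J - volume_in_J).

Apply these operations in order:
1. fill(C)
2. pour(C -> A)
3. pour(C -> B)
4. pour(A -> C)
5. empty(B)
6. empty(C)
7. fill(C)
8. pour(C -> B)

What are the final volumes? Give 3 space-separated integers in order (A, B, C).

Answer: 0 4 5

Derivation:
Step 1: fill(C) -> (A=2 B=0 C=9)
Step 2: pour(C -> A) -> (A=3 B=0 C=8)
Step 3: pour(C -> B) -> (A=3 B=4 C=4)
Step 4: pour(A -> C) -> (A=0 B=4 C=7)
Step 5: empty(B) -> (A=0 B=0 C=7)
Step 6: empty(C) -> (A=0 B=0 C=0)
Step 7: fill(C) -> (A=0 B=0 C=9)
Step 8: pour(C -> B) -> (A=0 B=4 C=5)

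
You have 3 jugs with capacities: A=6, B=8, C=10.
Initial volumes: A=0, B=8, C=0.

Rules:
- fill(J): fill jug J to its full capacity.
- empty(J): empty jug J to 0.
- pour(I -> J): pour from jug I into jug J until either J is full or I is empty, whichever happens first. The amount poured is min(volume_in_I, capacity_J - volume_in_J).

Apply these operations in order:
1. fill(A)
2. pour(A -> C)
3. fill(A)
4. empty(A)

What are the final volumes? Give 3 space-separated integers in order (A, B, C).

Step 1: fill(A) -> (A=6 B=8 C=0)
Step 2: pour(A -> C) -> (A=0 B=8 C=6)
Step 3: fill(A) -> (A=6 B=8 C=6)
Step 4: empty(A) -> (A=0 B=8 C=6)

Answer: 0 8 6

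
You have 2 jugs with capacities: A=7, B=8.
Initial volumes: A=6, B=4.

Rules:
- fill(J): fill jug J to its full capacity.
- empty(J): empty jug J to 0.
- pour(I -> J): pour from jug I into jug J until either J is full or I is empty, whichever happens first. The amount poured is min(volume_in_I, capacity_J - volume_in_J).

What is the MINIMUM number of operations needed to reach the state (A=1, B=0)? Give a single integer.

BFS from (A=6, B=4). One shortest path:
  1. empty(A) -> (A=0 B=4)
  2. fill(B) -> (A=0 B=8)
  3. pour(B -> A) -> (A=7 B=1)
  4. empty(A) -> (A=0 B=1)
  5. pour(B -> A) -> (A=1 B=0)
Reached target in 5 moves.

Answer: 5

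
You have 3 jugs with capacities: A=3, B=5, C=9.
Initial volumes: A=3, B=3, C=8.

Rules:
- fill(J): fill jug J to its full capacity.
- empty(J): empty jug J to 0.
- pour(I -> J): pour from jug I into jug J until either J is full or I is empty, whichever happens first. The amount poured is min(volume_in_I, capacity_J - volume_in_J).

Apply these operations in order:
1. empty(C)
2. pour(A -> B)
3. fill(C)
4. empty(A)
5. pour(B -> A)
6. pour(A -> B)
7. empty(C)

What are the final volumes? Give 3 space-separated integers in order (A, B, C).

Step 1: empty(C) -> (A=3 B=3 C=0)
Step 2: pour(A -> B) -> (A=1 B=5 C=0)
Step 3: fill(C) -> (A=1 B=5 C=9)
Step 4: empty(A) -> (A=0 B=5 C=9)
Step 5: pour(B -> A) -> (A=3 B=2 C=9)
Step 6: pour(A -> B) -> (A=0 B=5 C=9)
Step 7: empty(C) -> (A=0 B=5 C=0)

Answer: 0 5 0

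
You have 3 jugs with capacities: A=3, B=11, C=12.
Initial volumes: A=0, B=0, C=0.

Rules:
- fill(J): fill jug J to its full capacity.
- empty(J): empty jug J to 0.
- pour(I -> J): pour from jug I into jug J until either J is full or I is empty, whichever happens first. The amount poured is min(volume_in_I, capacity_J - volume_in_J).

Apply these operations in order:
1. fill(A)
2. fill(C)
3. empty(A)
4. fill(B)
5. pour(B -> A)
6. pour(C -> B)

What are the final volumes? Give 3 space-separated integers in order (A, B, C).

Answer: 3 11 9

Derivation:
Step 1: fill(A) -> (A=3 B=0 C=0)
Step 2: fill(C) -> (A=3 B=0 C=12)
Step 3: empty(A) -> (A=0 B=0 C=12)
Step 4: fill(B) -> (A=0 B=11 C=12)
Step 5: pour(B -> A) -> (A=3 B=8 C=12)
Step 6: pour(C -> B) -> (A=3 B=11 C=9)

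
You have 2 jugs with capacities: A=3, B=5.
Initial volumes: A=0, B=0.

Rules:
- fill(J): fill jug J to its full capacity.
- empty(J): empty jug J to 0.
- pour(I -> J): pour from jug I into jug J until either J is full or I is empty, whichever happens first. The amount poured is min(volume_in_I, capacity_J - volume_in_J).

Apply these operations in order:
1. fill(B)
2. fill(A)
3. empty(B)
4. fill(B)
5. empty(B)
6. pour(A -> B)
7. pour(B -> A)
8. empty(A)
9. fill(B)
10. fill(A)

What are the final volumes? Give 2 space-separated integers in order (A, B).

Step 1: fill(B) -> (A=0 B=5)
Step 2: fill(A) -> (A=3 B=5)
Step 3: empty(B) -> (A=3 B=0)
Step 4: fill(B) -> (A=3 B=5)
Step 5: empty(B) -> (A=3 B=0)
Step 6: pour(A -> B) -> (A=0 B=3)
Step 7: pour(B -> A) -> (A=3 B=0)
Step 8: empty(A) -> (A=0 B=0)
Step 9: fill(B) -> (A=0 B=5)
Step 10: fill(A) -> (A=3 B=5)

Answer: 3 5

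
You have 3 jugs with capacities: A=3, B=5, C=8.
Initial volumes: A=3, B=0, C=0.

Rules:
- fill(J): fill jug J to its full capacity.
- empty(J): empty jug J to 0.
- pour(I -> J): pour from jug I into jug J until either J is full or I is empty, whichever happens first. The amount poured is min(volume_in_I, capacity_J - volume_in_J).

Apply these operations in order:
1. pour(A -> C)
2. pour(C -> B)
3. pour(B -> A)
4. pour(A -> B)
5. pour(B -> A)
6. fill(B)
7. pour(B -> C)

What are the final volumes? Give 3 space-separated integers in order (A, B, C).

Step 1: pour(A -> C) -> (A=0 B=0 C=3)
Step 2: pour(C -> B) -> (A=0 B=3 C=0)
Step 3: pour(B -> A) -> (A=3 B=0 C=0)
Step 4: pour(A -> B) -> (A=0 B=3 C=0)
Step 5: pour(B -> A) -> (A=3 B=0 C=0)
Step 6: fill(B) -> (A=3 B=5 C=0)
Step 7: pour(B -> C) -> (A=3 B=0 C=5)

Answer: 3 0 5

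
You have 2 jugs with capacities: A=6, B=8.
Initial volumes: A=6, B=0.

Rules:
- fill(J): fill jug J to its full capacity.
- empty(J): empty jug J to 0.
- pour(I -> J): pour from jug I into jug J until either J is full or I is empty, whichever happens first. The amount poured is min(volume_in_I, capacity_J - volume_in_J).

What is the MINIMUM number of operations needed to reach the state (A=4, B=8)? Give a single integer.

BFS from (A=6, B=0). One shortest path:
  1. pour(A -> B) -> (A=0 B=6)
  2. fill(A) -> (A=6 B=6)
  3. pour(A -> B) -> (A=4 B=8)
Reached target in 3 moves.

Answer: 3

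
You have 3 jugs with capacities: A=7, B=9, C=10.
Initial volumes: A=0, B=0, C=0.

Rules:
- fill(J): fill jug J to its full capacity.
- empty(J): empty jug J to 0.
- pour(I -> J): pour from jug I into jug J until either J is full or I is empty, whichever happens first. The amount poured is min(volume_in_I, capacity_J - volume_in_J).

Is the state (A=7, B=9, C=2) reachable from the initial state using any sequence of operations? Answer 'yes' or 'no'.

Answer: yes

Derivation:
BFS from (A=0, B=0, C=0):
  1. fill(B) -> (A=0 B=9 C=0)
  2. pour(B -> A) -> (A=7 B=2 C=0)
  3. pour(B -> C) -> (A=7 B=0 C=2)
  4. fill(B) -> (A=7 B=9 C=2)
Target reached → yes.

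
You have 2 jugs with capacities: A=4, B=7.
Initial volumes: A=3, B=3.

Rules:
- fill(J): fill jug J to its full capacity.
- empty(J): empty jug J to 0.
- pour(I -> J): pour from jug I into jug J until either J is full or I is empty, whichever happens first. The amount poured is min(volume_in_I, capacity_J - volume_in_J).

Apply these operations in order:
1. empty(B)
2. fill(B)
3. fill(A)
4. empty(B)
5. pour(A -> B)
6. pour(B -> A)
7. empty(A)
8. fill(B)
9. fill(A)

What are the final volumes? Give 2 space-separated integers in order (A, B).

Step 1: empty(B) -> (A=3 B=0)
Step 2: fill(B) -> (A=3 B=7)
Step 3: fill(A) -> (A=4 B=7)
Step 4: empty(B) -> (A=4 B=0)
Step 5: pour(A -> B) -> (A=0 B=4)
Step 6: pour(B -> A) -> (A=4 B=0)
Step 7: empty(A) -> (A=0 B=0)
Step 8: fill(B) -> (A=0 B=7)
Step 9: fill(A) -> (A=4 B=7)

Answer: 4 7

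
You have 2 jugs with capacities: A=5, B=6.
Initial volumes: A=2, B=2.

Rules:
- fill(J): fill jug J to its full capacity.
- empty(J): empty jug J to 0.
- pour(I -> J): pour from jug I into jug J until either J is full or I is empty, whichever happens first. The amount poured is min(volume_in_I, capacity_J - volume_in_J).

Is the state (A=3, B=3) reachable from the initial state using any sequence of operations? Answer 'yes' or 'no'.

Answer: no

Derivation:
BFS explored all 23 reachable states.
Reachable set includes: (0,0), (0,1), (0,2), (0,3), (0,4), (0,5), (0,6), (1,0), (1,6), (2,0), (2,2), (2,6) ...
Target (A=3, B=3) not in reachable set → no.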